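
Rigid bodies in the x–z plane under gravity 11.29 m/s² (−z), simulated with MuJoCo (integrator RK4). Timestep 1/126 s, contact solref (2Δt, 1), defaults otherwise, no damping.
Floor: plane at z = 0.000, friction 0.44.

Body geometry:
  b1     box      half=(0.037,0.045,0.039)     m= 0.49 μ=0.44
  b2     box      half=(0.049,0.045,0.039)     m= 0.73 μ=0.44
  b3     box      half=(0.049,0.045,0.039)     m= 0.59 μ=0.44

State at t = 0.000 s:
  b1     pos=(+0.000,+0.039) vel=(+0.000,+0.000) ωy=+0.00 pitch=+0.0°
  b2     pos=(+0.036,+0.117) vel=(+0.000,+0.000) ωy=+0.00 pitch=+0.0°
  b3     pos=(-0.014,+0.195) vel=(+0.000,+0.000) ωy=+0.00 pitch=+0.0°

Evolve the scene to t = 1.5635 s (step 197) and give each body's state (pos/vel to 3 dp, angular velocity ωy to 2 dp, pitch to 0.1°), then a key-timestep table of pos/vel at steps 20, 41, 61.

State at t = 1.5635 s:
  b1     pos=(+0.000,+0.039) vel=(+0.000,+0.000) ωy=+0.00 pitch=+0.0°
  b2     pos=(+0.037,+0.117) vel=(+0.000,+0.000) ωy=+0.00 pitch=+0.1°
  b3     pos=(-0.131,+0.039) vel=(+0.000,+0.000) ωy=+0.00 pitch=+180.0°

Key-timestep trajectory:
   step    t(s)  b1.x    b1.z    b1.vx   b1.vz   b2.x    b2.z    b2.vx   b2.vz   b3.x    b3.z    b3.vx   b3.vz 
     20  0.1587   +0.000  +0.039  +0.000  +0.000   +0.036  +0.117  +0.001  +0.000   -0.017  +0.195  -0.045  -0.004
     41  0.3254   +0.000  +0.039  +0.001  +0.000   +0.036  +0.117  +0.001  +0.000   -0.040  +0.184  -0.276  -0.245
     61  0.4841   +0.000  +0.039  +0.000  +0.000   +0.037  +0.117  -0.002  +0.000   -0.114  +0.069  -0.688  -1.149


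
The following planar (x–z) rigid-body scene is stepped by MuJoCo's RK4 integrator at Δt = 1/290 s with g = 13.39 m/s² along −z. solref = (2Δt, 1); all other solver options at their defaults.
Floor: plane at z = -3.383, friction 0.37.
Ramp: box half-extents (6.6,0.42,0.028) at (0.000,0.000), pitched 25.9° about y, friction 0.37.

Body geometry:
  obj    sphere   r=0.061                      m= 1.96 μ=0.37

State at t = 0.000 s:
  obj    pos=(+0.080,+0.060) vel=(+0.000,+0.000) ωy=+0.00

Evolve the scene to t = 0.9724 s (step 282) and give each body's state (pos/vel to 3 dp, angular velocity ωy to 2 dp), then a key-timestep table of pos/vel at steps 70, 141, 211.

State at t = 0.9724 s:
  obj    pos=(+1.857,-0.803) vel=(+3.654,-1.775) ωy=+66.59

Key-timestep trajectory:
   step    t(s)  obj.x    obj.z    obj.vx   obj.vz 
     70  0.2414   +0.190  +0.007  +0.907  -0.441
    141  0.4862   +0.524  -0.156  +1.827  -0.887
    211  0.7276   +1.075  -0.423  +2.734  -1.328


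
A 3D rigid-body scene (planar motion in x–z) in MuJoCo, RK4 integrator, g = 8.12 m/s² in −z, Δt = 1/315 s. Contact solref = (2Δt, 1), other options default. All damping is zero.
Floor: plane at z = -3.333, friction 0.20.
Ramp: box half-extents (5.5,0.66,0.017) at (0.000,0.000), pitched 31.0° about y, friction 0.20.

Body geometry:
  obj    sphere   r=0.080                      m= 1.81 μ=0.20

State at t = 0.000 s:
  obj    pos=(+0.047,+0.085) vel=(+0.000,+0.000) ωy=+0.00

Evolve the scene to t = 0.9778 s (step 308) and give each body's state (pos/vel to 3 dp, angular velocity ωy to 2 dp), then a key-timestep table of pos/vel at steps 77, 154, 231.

State at t = 0.9778 s:
  obj    pos=(+1.271,-0.651) vel=(+2.504,-1.504) ωy=+36.50

Key-timestep trajectory:
   step    t(s)  obj.x    obj.z    obj.vx   obj.vz 
     77  0.2444   +0.124  +0.039  +0.626  -0.376
    154  0.4889   +0.353  -0.099  +1.252  -0.752
    231  0.7333   +0.736  -0.329  +1.878  -1.128


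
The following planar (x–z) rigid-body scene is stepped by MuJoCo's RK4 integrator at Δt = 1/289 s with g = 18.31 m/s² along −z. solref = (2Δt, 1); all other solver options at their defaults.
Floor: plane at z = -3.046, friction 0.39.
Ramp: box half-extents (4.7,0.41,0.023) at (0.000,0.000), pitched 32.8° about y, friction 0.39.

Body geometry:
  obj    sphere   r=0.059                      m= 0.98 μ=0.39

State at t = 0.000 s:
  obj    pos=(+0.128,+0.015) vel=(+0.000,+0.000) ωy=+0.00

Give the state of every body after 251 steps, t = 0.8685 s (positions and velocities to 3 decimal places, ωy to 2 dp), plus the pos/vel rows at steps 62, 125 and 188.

State at t = 0.8685 s:
  obj    pos=(+2.374,-1.433) vel=(+5.172,-3.333) ωy=+104.28

Key-timestep trajectory:
   step    t(s)  obj.x    obj.z    obj.vx   obj.vz 
     62  0.2145   +0.265  -0.073  +1.278  -0.824
    125  0.4325   +0.685  -0.344  +2.576  -1.660
    188  0.6505   +1.388  -0.797  +3.874  -2.497


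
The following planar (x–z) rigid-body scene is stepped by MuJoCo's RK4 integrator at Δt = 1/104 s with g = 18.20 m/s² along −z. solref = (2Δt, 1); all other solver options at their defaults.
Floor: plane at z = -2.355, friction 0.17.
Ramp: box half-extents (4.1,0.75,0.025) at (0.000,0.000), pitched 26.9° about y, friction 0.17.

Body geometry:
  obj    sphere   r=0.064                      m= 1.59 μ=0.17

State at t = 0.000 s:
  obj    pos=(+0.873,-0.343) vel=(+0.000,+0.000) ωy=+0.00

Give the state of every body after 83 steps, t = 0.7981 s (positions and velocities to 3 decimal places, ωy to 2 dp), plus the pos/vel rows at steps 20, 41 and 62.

State at t = 0.7981 s:
  obj    pos=(+2.544,-1.191) vel=(+4.187,-2.124) ωy=+73.29

Key-timestep trajectory:
   step    t(s)  obj.x    obj.z    obj.vx   obj.vz 
     20  0.1923   +0.970  -0.392  +1.009  -0.512
     41  0.3942   +1.281  -0.550  +2.069  -1.049
     62  0.5962   +1.806  -0.816  +3.128  -1.587


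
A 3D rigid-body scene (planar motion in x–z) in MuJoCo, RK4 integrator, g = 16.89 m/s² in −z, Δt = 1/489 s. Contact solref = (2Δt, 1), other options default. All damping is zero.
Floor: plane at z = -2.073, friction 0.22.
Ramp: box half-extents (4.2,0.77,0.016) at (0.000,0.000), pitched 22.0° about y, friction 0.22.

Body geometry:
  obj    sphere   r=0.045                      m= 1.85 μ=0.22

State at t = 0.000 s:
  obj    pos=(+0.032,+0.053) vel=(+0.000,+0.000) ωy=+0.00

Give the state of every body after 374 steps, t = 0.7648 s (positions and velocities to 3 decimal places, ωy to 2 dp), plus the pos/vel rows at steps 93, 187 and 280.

State at t = 0.7648 s:
  obj    pos=(+1.258,-0.442) vel=(+3.205,-1.295) ωy=+76.80

Key-timestep trajectory:
   step    t(s)  obj.x    obj.z    obj.vx   obj.vz 
     93  0.1902   +0.108  +0.022  +0.797  -0.322
    187  0.3824   +0.338  -0.071  +1.603  -0.647
    280  0.5726   +0.719  -0.225  +2.399  -0.969


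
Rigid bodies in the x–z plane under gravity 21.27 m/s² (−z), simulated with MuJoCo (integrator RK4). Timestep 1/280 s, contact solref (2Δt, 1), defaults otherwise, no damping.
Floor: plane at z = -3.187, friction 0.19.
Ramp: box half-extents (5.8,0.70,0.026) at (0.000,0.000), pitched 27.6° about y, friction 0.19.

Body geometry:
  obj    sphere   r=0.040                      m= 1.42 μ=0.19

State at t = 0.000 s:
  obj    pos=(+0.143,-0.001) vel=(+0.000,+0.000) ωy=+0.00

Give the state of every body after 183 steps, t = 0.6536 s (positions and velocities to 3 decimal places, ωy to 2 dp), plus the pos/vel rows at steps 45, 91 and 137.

State at t = 0.6536 s:
  obj    pos=(+1.476,-0.697) vel=(+4.077,-2.131) ωy=+114.97

Key-timestep trajectory:
   step    t(s)  obj.x    obj.z    obj.vx   obj.vz 
     45  0.1607   +0.224  -0.043  +1.003  -0.524
     91  0.3250   +0.473  -0.173  +2.028  -1.060
    137  0.4893   +0.890  -0.391  +3.052  -1.596


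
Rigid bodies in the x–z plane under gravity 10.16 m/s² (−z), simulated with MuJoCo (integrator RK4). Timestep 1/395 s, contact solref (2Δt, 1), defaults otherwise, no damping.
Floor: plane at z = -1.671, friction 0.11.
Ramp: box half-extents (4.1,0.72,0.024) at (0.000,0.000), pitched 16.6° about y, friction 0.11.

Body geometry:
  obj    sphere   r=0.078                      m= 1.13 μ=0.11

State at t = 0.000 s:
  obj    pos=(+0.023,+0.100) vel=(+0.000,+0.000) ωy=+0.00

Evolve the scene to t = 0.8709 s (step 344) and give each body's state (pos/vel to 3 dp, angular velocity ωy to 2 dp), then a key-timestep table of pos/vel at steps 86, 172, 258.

State at t = 0.8709 s:
  obj    pos=(+0.776,-0.125) vel=(+1.730,-0.516) ωy=+23.14

Key-timestep trajectory:
   step    t(s)  obj.x    obj.z    obj.vx   obj.vz 
     86  0.2177   +0.070  +0.086  +0.433  -0.129
    172  0.4354   +0.211  +0.043  +0.865  -0.258
    258  0.6532   +0.447  -0.027  +1.298  -0.387


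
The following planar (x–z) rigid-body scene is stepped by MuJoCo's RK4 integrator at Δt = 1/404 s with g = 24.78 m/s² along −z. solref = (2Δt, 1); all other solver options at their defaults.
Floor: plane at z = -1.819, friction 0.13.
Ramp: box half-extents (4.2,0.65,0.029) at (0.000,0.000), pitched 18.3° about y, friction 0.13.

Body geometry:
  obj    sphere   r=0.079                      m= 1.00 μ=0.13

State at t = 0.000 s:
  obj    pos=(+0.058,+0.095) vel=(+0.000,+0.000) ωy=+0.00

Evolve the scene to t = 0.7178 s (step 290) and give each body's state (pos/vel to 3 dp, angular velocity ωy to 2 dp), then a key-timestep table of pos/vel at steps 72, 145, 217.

State at t = 0.7178 s:
  obj    pos=(+1.418,-0.355) vel=(+3.788,-1.253) ωy=+50.49

Key-timestep trajectory:
   step    t(s)  obj.x    obj.z    obj.vx   obj.vz 
     72  0.1782   +0.142  +0.067  +0.941  -0.311
    145  0.3589   +0.398  -0.018  +1.894  -0.626
    217  0.5371   +0.819  -0.157  +2.834  -0.937


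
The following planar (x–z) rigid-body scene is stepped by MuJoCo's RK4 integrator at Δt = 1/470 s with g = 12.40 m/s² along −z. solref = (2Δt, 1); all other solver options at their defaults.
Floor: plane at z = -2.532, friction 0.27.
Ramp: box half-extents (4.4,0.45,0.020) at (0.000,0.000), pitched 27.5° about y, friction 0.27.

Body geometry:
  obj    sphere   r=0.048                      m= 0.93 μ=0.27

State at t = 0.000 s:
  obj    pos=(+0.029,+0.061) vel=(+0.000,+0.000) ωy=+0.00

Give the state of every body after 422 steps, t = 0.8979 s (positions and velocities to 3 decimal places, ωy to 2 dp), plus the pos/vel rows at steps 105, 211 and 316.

State at t = 0.8979 s:
  obj    pos=(+1.492,-0.700) vel=(+3.257,-1.696) ωy=+76.49

Key-timestep trajectory:
   step    t(s)  obj.x    obj.z    obj.vx   obj.vz 
    105  0.2234   +0.120  +0.014  +0.811  -0.422
    211  0.4489   +0.395  -0.129  +1.629  -0.848
    316  0.6723   +0.849  -0.365  +2.439  -1.270


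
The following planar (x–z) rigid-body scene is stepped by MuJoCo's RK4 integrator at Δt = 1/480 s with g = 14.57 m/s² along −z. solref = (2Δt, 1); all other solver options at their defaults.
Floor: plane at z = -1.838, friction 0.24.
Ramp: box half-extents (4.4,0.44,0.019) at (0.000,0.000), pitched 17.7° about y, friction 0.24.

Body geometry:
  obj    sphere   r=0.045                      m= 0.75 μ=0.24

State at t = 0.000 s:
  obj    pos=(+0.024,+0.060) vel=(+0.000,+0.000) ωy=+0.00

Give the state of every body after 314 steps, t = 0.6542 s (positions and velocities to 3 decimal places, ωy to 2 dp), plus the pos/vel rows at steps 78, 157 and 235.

State at t = 0.6542 s:
  obj    pos=(+0.669,-0.146) vel=(+1.972,-0.629) ωy=+45.99

Key-timestep trajectory:
   step    t(s)  obj.x    obj.z    obj.vx   obj.vz 
     78  0.1625   +0.064  +0.047  +0.490  -0.156
    157  0.3271   +0.185  +0.008  +0.986  -0.315
    235  0.4896   +0.385  -0.056  +1.476  -0.471


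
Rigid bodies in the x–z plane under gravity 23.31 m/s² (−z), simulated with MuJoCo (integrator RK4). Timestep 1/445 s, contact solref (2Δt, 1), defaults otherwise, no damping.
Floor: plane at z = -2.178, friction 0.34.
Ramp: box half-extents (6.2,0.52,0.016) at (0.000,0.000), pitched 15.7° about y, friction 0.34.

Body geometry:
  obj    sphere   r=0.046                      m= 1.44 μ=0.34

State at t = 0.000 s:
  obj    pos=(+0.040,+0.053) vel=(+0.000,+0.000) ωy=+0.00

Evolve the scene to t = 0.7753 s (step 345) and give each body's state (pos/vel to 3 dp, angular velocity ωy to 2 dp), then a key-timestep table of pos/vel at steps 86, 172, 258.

State at t = 0.7753 s:
  obj    pos=(+1.344,-0.313) vel=(+3.363,-0.945) ωy=+75.93

Key-timestep trajectory:
   step    t(s)  obj.x    obj.z    obj.vx   obj.vz 
     86  0.1933   +0.121  +0.030  +0.838  -0.236
    172  0.3865   +0.364  -0.038  +1.677  -0.471
    258  0.5798   +0.769  -0.152  +2.515  -0.707


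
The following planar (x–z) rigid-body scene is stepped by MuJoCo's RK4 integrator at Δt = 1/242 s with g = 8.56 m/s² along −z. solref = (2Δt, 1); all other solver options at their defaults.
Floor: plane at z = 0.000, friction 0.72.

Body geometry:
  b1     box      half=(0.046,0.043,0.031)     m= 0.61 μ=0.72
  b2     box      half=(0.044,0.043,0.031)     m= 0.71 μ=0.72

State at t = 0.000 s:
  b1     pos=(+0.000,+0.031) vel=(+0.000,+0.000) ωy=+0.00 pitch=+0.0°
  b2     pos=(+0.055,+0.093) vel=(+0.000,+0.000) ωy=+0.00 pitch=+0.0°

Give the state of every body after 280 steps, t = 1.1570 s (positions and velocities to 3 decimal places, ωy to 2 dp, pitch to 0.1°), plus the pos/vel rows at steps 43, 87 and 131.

State at t = 1.1570 s:
  b1     pos=(+0.000,+0.031) vel=(+0.000,+0.000) ωy=+0.00 pitch=+0.0°
  b2     pos=(+0.097,+0.044) vel=(+0.000,+0.000) ωy=+0.00 pitch=+90.0°

Key-timestep trajectory:
   step    t(s)  b1.x    b1.z    b1.vx   b1.vz   b2.x    b2.z    b2.vx   b2.vz 
     43  0.1777   +0.000  +0.031  +0.000  +0.000   +0.075  +0.076  +0.205  -0.374
     87  0.3595   +0.000  +0.031  +0.000  +0.000   +0.114  +0.052  +0.058  +0.015
    131  0.5413   +0.000  +0.031  +0.000  +0.000   +0.098  +0.045  -0.261  -0.166


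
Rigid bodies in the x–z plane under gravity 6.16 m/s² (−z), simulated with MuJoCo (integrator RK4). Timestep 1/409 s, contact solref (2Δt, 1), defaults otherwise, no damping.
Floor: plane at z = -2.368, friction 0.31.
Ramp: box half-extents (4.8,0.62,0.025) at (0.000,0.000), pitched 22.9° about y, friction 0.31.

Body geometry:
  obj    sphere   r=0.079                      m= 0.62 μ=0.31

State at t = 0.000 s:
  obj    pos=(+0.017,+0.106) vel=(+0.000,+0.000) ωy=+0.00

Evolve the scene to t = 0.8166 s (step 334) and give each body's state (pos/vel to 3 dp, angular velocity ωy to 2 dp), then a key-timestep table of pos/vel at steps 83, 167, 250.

State at t = 0.8166 s:
  obj    pos=(+0.543,-0.116) vel=(+1.288,-0.544) ωy=+17.70

Key-timestep trajectory:
   step    t(s)  obj.x    obj.z    obj.vx   obj.vz 
     83  0.2029   +0.049  +0.092  +0.320  -0.135
    167  0.4083   +0.148  +0.050  +0.644  -0.272
    250  0.6112   +0.312  -0.019  +0.964  -0.407


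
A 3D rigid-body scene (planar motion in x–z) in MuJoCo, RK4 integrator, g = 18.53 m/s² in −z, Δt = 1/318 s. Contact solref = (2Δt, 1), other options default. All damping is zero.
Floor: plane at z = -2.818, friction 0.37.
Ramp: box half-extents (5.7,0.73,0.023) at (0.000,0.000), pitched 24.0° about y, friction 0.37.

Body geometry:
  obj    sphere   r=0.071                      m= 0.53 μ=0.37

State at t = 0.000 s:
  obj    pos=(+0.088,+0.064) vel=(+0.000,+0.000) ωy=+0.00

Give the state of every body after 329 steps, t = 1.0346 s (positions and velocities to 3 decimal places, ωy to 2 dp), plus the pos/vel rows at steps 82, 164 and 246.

State at t = 1.0346 s:
  obj    pos=(+2.720,-1.108) vel=(+5.088,-2.265) ωy=+78.44

Key-timestep trajectory:
   step    t(s)  obj.x    obj.z    obj.vx   obj.vz 
     82  0.2579   +0.252  -0.009  +1.268  -0.565
    164  0.5157   +0.742  -0.227  +2.536  -1.129
    246  0.7736   +1.560  -0.591  +3.805  -1.694


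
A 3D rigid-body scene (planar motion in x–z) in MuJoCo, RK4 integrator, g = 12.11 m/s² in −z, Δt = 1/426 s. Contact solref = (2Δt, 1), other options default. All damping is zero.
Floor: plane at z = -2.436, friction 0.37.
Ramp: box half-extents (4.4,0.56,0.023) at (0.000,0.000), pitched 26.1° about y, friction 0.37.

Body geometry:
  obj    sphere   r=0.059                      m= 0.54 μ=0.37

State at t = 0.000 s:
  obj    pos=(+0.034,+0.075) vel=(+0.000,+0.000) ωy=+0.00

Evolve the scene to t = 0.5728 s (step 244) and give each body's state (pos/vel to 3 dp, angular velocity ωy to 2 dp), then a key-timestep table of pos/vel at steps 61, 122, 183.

State at t = 0.5728 s:
  obj    pos=(+0.595,-0.200) vel=(+1.957,-0.959) ωy=+36.94

Key-timestep trajectory:
   step    t(s)  obj.x    obj.z    obj.vx   obj.vz 
     61  0.1432   +0.069  +0.058  +0.489  -0.240
    122  0.2864   +0.174  +0.006  +0.979  -0.479
    183  0.4296   +0.349  -0.080  +1.468  -0.719


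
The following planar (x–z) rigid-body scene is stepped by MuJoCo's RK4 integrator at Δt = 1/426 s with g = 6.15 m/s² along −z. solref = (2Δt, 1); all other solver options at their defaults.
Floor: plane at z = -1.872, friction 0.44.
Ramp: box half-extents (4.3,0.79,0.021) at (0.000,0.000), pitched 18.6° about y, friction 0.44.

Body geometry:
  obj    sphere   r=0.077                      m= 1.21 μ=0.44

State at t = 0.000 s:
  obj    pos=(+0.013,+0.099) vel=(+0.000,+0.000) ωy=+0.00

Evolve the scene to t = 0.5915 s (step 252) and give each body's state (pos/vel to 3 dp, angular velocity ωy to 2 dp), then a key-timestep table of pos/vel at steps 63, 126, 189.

State at t = 0.5915 s:
  obj    pos=(+0.245,+0.021) vel=(+0.786,-0.264) ωy=+10.76

Key-timestep trajectory:
   step    t(s)  obj.x    obj.z    obj.vx   obj.vz 
     63  0.1479   +0.028  +0.094  +0.196  -0.066
    126  0.2958   +0.071  +0.079  +0.393  -0.132
    189  0.4437   +0.144  +0.055  +0.589  -0.198


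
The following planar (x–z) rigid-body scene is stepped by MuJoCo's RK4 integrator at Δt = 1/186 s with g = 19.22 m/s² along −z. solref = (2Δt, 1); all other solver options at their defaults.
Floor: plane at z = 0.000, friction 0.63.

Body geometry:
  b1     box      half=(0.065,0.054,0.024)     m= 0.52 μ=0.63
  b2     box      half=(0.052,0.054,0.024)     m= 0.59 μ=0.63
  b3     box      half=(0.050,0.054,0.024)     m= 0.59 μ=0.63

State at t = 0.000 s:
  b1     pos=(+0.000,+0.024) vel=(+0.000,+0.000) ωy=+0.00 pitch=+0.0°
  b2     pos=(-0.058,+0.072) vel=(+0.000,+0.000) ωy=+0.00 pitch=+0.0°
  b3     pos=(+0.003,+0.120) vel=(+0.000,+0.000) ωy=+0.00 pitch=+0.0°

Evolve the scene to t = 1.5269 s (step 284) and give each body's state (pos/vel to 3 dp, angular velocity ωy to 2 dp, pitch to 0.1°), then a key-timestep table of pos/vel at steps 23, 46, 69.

State at t = 1.5269 s:
  b1     pos=(+0.000,+0.024) vel=(+0.000,+0.000) ωy=+0.00 pitch=+0.0°
  b2     pos=(-0.058,+0.072) vel=(+0.000,+0.000) ωy=+0.00 pitch=-0.1°
  b3     pos=(+0.131,+0.024) vel=(+0.000,+0.000) ωy=+0.00 pitch=+180.0°

Key-timestep trajectory:
   step    t(s)  b1.x    b1.z    b1.vx   b1.vz   b2.x    b2.z    b2.vx   b2.vz   b3.x    b3.z    b3.vx   b3.vz 
     23  0.1237   +0.000  +0.024  +0.000  -0.002   -0.058  +0.072  +0.000  -0.001   +0.022  +0.100  +0.281  -0.070
     46  0.2473   +0.000  +0.024  +0.000  +0.000   -0.058  +0.072  +0.000  +0.000   +0.064  +0.099  +0.358  +0.052
     69  0.3710   +0.000  +0.024  +0.000  +0.000   -0.058  +0.072  +0.000  +0.000   +0.120  +0.051  +0.529  -1.255


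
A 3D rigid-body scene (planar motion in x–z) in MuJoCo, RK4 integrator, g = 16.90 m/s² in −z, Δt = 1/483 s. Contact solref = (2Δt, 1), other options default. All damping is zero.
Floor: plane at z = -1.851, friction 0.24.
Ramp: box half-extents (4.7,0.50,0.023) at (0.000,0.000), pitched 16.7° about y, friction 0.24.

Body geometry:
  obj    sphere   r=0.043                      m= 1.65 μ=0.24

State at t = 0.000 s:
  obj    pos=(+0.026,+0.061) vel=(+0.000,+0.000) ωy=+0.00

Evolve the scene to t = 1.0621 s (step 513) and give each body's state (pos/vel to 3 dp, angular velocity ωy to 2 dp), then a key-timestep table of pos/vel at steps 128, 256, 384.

State at t = 1.0621 s:
  obj    pos=(+1.900,-0.501) vel=(+3.529,-1.059) ωy=+85.68

Key-timestep trajectory:
   step    t(s)  obj.x    obj.z    obj.vx   obj.vz 
    128  0.2650   +0.143  +0.026  +0.881  -0.264
    256  0.5300   +0.493  -0.079  +1.761  -0.528
    384  0.7950   +1.076  -0.254  +2.642  -0.793


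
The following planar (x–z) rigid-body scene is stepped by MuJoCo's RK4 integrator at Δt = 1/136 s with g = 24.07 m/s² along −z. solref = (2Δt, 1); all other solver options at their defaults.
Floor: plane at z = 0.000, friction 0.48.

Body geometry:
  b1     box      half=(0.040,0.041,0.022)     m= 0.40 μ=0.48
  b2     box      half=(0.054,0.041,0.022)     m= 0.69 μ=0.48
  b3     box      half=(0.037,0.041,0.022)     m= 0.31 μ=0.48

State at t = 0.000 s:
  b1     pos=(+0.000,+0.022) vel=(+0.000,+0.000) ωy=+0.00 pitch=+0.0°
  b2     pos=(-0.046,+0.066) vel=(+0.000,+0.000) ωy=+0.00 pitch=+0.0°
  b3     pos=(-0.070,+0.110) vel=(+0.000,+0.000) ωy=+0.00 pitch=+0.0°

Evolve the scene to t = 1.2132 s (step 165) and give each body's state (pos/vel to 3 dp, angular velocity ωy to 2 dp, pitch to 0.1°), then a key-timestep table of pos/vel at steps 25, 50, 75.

State at t = 1.2132 s:
  b1     pos=(+0.000,+0.022) vel=(+0.000,+0.000) ωy=+0.00 pitch=+0.0°
  b2     pos=(-0.099,+0.054) vel=(+0.000,+0.000) ωy=+0.00 pitch=-90.0°
  b3     pos=(-0.220,+0.022) vel=(+0.000,+0.000) ωy=+0.00 pitch=+180.0°

Key-timestep trajectory:
   step    t(s)  b1.x    b1.z    b1.vx   b1.vz   b2.x    b2.z    b2.vx   b2.vz   b3.x    b3.z    b3.vx   b3.vz 
     25  0.1838   +0.000  +0.022  +0.000  +0.000   -0.081  +0.058  -0.259  -0.001   -0.170  +0.041  -0.557  +0.220
     50  0.3676   +0.000  +0.022  +0.000  +0.000   -0.111  +0.057  +0.092  -0.015   -0.220  +0.022  +0.001  +0.003
     75  0.5515   +0.000  +0.022  +0.000  +0.000   -0.100  +0.053  -0.174  -0.005   -0.220  +0.022  +0.000  +0.000


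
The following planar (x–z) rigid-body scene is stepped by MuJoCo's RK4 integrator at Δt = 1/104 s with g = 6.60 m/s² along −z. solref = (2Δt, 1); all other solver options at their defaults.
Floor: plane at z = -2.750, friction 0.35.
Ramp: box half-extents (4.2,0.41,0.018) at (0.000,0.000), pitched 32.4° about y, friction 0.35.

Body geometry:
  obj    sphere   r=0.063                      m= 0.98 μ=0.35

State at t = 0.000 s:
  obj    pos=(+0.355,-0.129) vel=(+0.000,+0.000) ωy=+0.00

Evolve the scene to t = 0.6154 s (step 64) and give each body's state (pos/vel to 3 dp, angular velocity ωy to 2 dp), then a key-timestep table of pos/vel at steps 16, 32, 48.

State at t = 0.6154 s:
  obj    pos=(+0.759,-0.386) vel=(+1.313,-0.833) ωy=+24.66

Key-timestep trajectory:
   step    t(s)  obj.x    obj.z    obj.vx   obj.vz 
     16  0.1538   +0.380  -0.145  +0.328  -0.208
     32  0.3077   +0.456  -0.193  +0.656  -0.417
     48  0.4615   +0.582  -0.274  +0.984  -0.625


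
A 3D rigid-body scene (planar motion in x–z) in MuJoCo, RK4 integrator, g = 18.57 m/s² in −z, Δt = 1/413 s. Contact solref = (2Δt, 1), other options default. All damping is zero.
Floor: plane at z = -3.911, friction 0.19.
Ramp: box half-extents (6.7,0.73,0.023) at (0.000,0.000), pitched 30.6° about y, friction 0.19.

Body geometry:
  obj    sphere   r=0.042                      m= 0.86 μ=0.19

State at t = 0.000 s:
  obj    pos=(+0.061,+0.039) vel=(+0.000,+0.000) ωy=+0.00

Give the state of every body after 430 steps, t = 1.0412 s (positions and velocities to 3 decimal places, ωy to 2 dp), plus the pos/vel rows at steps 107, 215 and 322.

State at t = 1.0412 s:
  obj    pos=(+3.211,-1.824) vel=(+6.051,-3.579) ωy=+167.36

Key-timestep trajectory:
   step    t(s)  obj.x    obj.z    obj.vx   obj.vz 
    107  0.2591   +0.256  -0.076  +1.506  -0.891
    215  0.5206   +0.849  -0.426  +3.026  -1.789
    322  0.7797   +1.828  -1.005  +4.531  -2.680


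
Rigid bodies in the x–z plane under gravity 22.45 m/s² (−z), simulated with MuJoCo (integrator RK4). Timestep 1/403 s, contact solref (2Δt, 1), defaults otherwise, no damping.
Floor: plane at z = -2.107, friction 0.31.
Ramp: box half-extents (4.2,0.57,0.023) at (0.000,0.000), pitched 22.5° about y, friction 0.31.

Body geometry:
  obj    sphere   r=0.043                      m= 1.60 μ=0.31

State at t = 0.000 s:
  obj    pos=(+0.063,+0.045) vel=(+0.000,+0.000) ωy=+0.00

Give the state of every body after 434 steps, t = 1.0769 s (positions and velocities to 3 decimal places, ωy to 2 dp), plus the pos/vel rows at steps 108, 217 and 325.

State at t = 1.0769 s:
  obj    pos=(+3.351,-1.317) vel=(+6.106,-2.529) ωy=+153.68

Key-timestep trajectory:
   step    t(s)  obj.x    obj.z    obj.vx   obj.vz 
    108  0.2680   +0.267  -0.039  +1.519  -0.629
    217  0.5385   +0.885  -0.295  +3.053  -1.265
    325  0.8065   +1.907  -0.718  +4.572  -1.894


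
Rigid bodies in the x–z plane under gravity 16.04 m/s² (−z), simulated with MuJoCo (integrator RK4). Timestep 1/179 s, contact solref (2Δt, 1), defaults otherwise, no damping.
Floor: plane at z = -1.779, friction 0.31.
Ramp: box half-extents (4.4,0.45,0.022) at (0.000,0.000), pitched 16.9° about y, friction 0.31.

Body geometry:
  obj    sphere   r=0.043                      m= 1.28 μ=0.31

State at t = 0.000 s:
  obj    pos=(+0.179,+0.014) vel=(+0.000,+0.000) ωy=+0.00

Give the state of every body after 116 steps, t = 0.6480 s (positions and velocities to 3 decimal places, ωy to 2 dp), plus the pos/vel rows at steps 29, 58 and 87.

State at t = 0.6480 s:
  obj    pos=(+0.848,-0.190) vel=(+2.065,-0.627) ωy=+50.18

Key-timestep trajectory:
   step    t(s)  obj.x    obj.z    obj.vx   obj.vz 
     29  0.1620   +0.221  +0.001  +0.516  -0.157
     58  0.3240   +0.346  -0.037  +1.033  -0.314
     87  0.4860   +0.555  -0.101  +1.549  -0.471


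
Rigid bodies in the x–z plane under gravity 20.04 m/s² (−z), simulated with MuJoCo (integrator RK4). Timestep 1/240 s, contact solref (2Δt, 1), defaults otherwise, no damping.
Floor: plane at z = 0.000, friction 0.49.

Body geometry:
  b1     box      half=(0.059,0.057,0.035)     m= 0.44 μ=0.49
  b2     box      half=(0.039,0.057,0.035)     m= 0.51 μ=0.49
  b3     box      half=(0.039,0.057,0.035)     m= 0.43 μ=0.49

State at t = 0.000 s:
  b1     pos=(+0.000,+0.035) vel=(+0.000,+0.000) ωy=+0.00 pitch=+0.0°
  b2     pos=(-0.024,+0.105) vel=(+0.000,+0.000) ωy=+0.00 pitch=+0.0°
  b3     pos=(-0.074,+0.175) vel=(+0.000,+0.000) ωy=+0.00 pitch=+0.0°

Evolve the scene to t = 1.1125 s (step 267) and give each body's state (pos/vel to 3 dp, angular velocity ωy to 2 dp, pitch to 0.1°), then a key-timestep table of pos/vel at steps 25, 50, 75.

State at t = 1.1125 s:
  b1     pos=(+0.000,+0.035) vel=(+0.000,+0.000) ωy=+0.00 pitch=+0.0°
  b2     pos=(-0.024,+0.105) vel=(+0.000,+0.000) ωy=+0.00 pitch=+0.0°
  b3     pos=(-0.098,+0.039) vel=(+0.000,+0.000) ωy=+0.00 pitch=-90.0°

Key-timestep trajectory:
   step    t(s)  b1.x    b1.z    b1.vx   b1.vz   b2.x    b2.z    b2.vx   b2.vz   b3.x    b3.z    b3.vx   b3.vz 
     25  0.1042   +0.000  +0.035  +0.000  +0.000   -0.024  +0.105  +0.000  +0.000   -0.094  +0.160  -0.358  -0.503
     50  0.2083   +0.000  +0.035  +0.000  +0.000   -0.024  +0.105  +0.000  +0.000   -0.127  +0.047  -0.003  +0.302
     75  0.3125   +0.000  +0.035  +0.000  +0.000   -0.024  +0.105  +0.000  +0.000   -0.114  +0.047  +0.322  -0.153


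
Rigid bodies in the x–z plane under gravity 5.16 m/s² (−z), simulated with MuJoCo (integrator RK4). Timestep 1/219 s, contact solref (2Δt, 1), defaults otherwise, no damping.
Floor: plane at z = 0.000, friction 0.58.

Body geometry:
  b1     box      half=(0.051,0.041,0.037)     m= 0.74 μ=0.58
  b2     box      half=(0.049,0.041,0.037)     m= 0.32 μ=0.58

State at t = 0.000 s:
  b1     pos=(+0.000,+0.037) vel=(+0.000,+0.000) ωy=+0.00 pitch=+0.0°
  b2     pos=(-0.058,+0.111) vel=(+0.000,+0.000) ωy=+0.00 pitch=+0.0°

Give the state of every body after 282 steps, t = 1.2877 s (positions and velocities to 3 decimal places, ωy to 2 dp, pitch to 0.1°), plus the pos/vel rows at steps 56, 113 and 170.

State at t = 1.2877 s:
  b1     pos=(+0.000,+0.037) vel=(+0.000,+0.000) ωy=+0.00 pitch=+0.0°
  b2     pos=(-0.105,+0.049) vel=(+0.000,+0.000) ωy=+0.00 pitch=-90.0°

Key-timestep trajectory:
   step    t(s)  b1.x    b1.z    b1.vx   b1.vz   b2.x    b2.z    b2.vx   b2.vz 
     56  0.2557   +0.000  +0.037  +0.000  +0.000   -0.079  +0.100  -0.174  -0.185
    113  0.5160   +0.000  +0.037  +0.000  +0.000   -0.125  +0.059  -0.072  +0.021
    170  0.7763   +0.000  +0.037  +0.000  +0.000   -0.111  +0.053  +0.194  -0.112


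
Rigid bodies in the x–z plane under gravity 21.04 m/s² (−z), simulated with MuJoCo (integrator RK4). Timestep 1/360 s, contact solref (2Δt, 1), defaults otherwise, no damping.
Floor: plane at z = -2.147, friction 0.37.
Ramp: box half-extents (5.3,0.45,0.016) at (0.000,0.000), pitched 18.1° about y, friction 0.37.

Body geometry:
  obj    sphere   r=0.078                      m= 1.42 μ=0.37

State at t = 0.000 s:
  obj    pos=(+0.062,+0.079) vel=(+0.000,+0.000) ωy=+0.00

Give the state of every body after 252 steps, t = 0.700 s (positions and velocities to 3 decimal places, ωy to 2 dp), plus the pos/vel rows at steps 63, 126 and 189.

State at t = 0.700 s:
  obj    pos=(+1.149,-0.277) vel=(+3.107,-1.015) ωy=+41.90

Key-timestep trajectory:
   step    t(s)  obj.x    obj.z    obj.vx   obj.vz 
     63  0.1750   +0.130  +0.056  +0.777  -0.254
    126  0.3500   +0.334  -0.010  +1.553  -0.508
    189  0.5250   +0.674  -0.121  +2.330  -0.762


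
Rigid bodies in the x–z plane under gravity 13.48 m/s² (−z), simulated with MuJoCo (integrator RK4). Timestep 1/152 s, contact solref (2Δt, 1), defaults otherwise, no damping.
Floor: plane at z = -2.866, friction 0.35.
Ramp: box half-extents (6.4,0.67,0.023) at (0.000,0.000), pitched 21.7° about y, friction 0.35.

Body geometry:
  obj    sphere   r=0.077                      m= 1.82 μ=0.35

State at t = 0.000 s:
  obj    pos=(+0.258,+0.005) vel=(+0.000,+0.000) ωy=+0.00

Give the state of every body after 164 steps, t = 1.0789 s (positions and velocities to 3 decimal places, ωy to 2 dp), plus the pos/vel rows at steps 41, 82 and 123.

State at t = 1.0789 s:
  obj    pos=(+2.184,-0.761) vel=(+3.569,-1.420) ωy=+49.88

Key-timestep trajectory:
   step    t(s)  obj.x    obj.z    obj.vx   obj.vz 
     41  0.2697   +0.378  -0.043  +0.892  -0.355
     82  0.5395   +0.739  -0.187  +1.785  -0.710
    123  0.8092   +1.341  -0.426  +2.677  -1.065


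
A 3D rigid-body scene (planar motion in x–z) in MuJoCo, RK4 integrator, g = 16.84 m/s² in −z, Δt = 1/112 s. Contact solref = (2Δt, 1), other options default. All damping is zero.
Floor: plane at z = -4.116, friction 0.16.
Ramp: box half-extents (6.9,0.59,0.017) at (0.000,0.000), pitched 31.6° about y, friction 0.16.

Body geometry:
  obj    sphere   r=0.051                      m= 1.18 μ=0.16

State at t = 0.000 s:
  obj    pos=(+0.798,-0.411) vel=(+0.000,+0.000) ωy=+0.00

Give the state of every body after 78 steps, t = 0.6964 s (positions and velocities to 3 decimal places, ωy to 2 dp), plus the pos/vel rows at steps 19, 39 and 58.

State at t = 0.6964 s:
  obj    pos=(+2.147,-1.241) vel=(+3.868,-2.393) ωy=+78.11

Key-timestep trajectory:
   step    t(s)  obj.x    obj.z    obj.vx   obj.vz 
     19  0.1696   +0.878  -0.461  +0.927  -0.621
     39  0.3482   +1.135  -0.619  +1.943  -1.176
     58  0.5179   +1.544  -0.870  +2.881  -1.768


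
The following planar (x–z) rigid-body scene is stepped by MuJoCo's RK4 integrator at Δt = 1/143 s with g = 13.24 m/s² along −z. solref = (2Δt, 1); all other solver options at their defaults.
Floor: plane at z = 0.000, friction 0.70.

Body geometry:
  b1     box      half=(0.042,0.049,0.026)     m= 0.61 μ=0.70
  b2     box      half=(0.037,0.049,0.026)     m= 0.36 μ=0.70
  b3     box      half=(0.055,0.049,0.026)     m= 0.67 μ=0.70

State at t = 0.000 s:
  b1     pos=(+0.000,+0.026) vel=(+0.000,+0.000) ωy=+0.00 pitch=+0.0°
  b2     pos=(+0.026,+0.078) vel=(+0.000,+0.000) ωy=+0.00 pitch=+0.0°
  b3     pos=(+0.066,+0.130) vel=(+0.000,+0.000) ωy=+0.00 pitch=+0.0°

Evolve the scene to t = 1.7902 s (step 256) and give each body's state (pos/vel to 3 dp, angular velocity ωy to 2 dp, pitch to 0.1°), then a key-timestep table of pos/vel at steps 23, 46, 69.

State at t = 1.7902 s:
  b1     pos=(+0.000,+0.026) vel=(+0.000,+0.000) ωy=+0.00 pitch=+0.0°
  b2     pos=(+0.075,+0.037) vel=(+0.000,+0.000) ωy=+0.00 pitch=+90.0°
  b3     pos=(+0.242,+0.026) vel=(+0.000,+0.000) ωy=+0.00 pitch=+180.0°

Key-timestep trajectory:
   step    t(s)  b1.x    b1.z    b1.vx   b1.vz   b2.x    b2.z    b2.vx   b2.vz   b3.x    b3.z    b3.vx   b3.vz 
     23  0.1608   +0.000  +0.026  -0.001  +0.000   +0.038  +0.082  +0.198  +0.033   +0.096  +0.113  +0.412  -0.340
     46  0.3217   +0.000  +0.026  +0.000  +0.000   +0.078  +0.034  -0.097  +0.121   +0.168  +0.058  +0.319  +0.122
     69  0.4825   +0.000  +0.026  +0.000  +0.000   +0.075  +0.037  +0.000  +0.000   +0.222  +0.047  +0.467  -0.367


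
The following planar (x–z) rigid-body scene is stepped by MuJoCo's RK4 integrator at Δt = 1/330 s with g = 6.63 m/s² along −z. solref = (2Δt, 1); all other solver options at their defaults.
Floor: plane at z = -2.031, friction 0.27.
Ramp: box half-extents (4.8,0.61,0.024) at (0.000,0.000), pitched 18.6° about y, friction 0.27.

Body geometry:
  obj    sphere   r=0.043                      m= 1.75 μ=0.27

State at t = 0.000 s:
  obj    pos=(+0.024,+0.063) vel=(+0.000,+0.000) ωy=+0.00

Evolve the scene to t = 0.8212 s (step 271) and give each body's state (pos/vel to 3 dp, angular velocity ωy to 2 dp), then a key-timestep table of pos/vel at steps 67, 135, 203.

State at t = 0.8212 s:
  obj    pos=(+0.507,-0.100) vel=(+1.176,-0.396) ωy=+28.84

Key-timestep trajectory:
   step    t(s)  obj.x    obj.z    obj.vx   obj.vz 
     67  0.2030   +0.053  +0.053  +0.291  -0.098
    135  0.4091   +0.144  +0.022  +0.586  -0.197
    203  0.6152   +0.295  -0.029  +0.881  -0.296


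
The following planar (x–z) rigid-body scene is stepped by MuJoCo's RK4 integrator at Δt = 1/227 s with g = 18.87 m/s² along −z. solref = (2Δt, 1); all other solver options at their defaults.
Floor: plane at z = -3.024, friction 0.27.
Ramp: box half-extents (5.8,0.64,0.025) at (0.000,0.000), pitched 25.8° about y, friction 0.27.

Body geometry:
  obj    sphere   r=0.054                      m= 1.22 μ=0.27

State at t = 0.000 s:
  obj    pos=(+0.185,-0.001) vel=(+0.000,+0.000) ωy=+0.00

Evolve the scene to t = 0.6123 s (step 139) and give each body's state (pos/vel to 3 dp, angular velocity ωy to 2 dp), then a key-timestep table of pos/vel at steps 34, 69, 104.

State at t = 0.6123 s:
  obj    pos=(+1.175,-0.480) vel=(+3.234,-1.563) ωy=+66.50

Key-timestep trajectory:
   step    t(s)  obj.x    obj.z    obj.vx   obj.vz 
     34  0.1498   +0.244  -0.030  +0.791  -0.382
     69  0.3040   +0.429  -0.120  +1.606  -0.776
    104  0.4581   +0.739  -0.270  +2.420  -1.170


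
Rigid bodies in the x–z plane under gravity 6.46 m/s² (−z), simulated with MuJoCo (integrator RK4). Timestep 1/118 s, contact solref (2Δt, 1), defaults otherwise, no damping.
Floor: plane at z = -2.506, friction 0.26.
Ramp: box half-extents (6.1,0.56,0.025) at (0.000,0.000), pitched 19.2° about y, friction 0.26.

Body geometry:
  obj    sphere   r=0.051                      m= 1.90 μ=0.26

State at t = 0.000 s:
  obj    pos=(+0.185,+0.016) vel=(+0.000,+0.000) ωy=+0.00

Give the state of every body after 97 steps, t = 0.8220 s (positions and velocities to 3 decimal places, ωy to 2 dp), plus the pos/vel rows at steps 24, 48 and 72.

State at t = 0.8220 s:
  obj    pos=(+0.669,-0.153) vel=(+1.178,-0.410) ωy=+24.45

Key-timestep trajectory:
   step    t(s)  obj.x    obj.z    obj.vx   obj.vz 
     24  0.2034   +0.215  +0.006  +0.292  -0.102
     48  0.4068   +0.304  -0.025  +0.583  -0.203
     72  0.6102   +0.452  -0.077  +0.875  -0.305


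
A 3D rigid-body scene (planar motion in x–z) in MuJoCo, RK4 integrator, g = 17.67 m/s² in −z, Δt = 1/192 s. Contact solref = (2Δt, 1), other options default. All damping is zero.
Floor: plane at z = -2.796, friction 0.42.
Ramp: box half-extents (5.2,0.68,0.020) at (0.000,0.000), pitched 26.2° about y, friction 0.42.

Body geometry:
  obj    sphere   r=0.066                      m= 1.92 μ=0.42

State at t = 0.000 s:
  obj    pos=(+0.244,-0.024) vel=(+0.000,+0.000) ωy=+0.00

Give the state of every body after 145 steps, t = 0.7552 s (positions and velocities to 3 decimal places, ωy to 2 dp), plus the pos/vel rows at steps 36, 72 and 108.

State at t = 0.7552 s:
  obj    pos=(+1.670,-0.726) vel=(+3.776,-1.858) ωy=+63.75

Key-timestep trajectory:
   step    t(s)  obj.x    obj.z    obj.vx   obj.vz 
     36  0.1875   +0.332  -0.067  +0.938  -0.461
     72  0.3750   +0.596  -0.197  +1.875  -0.923
    108  0.5625   +1.035  -0.413  +2.813  -1.384


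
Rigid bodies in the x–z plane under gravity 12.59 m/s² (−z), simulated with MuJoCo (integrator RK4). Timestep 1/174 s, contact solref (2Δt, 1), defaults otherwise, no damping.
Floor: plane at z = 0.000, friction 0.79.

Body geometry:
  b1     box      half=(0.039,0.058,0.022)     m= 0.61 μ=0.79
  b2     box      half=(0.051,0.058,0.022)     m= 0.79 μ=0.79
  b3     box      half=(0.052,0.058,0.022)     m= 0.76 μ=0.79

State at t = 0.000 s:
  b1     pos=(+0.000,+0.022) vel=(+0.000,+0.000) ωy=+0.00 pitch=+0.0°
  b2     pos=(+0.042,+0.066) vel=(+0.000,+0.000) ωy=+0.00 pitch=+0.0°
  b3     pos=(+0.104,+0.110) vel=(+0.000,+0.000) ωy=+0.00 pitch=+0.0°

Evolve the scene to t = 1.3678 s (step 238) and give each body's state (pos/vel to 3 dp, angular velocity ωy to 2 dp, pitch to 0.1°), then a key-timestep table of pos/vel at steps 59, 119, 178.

State at t = 1.3678 s:
  b1     pos=(-0.001,+0.022) vel=(-0.001,+0.000) ωy=+0.00 pitch=+0.0°
  b2     pos=(+0.058,+0.054) vel=(-0.001,+0.000) ωy=-0.02 pitch=+53.0°
  b3     pos=(+0.134,+0.049) vel=(+0.000,+0.000) ωy=-0.01 pitch=+36.5°

Key-timestep trajectory:
   step    t(s)  b1.x    b1.z    b1.vx   b1.vz   b2.x    b2.z    b2.vx   b2.vz   b3.x    b3.z    b3.vx   b3.vz 
     59  0.3391   +0.000  +0.022  -0.001  +0.000   +0.058  +0.054  +0.000  +0.000   +0.134  +0.049  +0.000  +0.000
    119  0.6839   -0.001  +0.022  -0.001  +0.000   +0.058  +0.054  -0.001  +0.000   +0.134  +0.049  +0.000  +0.000
    178  1.0230   -0.001  +0.022  -0.001  +0.000   +0.058  +0.054  -0.001  +0.000   +0.134  +0.049  +0.000  +0.000


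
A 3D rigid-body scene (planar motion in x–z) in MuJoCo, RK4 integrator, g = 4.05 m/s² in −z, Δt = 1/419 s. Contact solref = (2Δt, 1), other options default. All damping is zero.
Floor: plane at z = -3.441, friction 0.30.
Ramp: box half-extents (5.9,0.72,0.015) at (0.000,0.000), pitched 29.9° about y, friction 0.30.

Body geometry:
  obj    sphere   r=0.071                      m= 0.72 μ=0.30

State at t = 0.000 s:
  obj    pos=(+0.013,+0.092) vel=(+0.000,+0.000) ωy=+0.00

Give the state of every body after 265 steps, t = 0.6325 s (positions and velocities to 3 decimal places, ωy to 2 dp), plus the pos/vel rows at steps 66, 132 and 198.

State at t = 0.6325 s:
  obj    pos=(+0.263,-0.052) vel=(+0.791,-0.455) ωy=+12.84

Key-timestep trajectory:
   step    t(s)  obj.x    obj.z    obj.vx   obj.vz 
     66  0.1575   +0.028  +0.083  +0.197  -0.113
    132  0.3150   +0.075  +0.056  +0.394  -0.226
    198  0.4726   +0.153  +0.011  +0.591  -0.340


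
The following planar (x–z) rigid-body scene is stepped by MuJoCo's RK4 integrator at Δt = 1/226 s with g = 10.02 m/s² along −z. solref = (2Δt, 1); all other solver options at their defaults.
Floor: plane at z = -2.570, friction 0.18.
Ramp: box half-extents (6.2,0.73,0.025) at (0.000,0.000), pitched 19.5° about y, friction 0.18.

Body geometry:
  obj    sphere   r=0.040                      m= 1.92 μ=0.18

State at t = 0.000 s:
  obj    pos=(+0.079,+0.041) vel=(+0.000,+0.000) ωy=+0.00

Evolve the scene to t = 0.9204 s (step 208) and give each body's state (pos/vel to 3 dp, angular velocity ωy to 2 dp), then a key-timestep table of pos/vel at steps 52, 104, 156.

State at t = 0.9204 s:
  obj    pos=(+1.033,-0.297) vel=(+2.073,-0.734) ωy=+54.96

Key-timestep trajectory:
   step    t(s)  obj.x    obj.z    obj.vx   obj.vz 
     52  0.2301   +0.139  +0.020  +0.518  -0.184
    104  0.4602   +0.318  -0.043  +1.036  -0.367
    156  0.6903   +0.616  -0.149  +1.555  -0.551


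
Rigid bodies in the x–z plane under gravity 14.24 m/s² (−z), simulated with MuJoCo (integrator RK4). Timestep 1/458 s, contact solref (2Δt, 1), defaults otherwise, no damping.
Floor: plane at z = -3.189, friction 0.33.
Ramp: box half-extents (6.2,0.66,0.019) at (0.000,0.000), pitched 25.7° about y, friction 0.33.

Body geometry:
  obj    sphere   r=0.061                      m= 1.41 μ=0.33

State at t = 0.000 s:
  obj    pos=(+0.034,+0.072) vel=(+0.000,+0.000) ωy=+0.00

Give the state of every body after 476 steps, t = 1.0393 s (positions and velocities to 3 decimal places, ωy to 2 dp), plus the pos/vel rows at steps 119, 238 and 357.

State at t = 1.0393 s:
  obj    pos=(+2.181,-0.961) vel=(+4.131,-1.988) ωy=+75.15

Key-timestep trajectory:
   step    t(s)  obj.x    obj.z    obj.vx   obj.vz 
    119  0.2598   +0.168  +0.008  +1.033  -0.497
    238  0.5197   +0.571  -0.186  +2.065  -0.994
    357  0.7795   +1.242  -0.509  +3.098  -1.491
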